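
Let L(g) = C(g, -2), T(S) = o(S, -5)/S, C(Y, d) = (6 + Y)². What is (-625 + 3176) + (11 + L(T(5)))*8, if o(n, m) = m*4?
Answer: 2671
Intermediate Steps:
o(n, m) = 4*m
T(S) = -20/S (T(S) = (4*(-5))/S = -20/S)
L(g) = (6 + g)²
(-625 + 3176) + (11 + L(T(5)))*8 = (-625 + 3176) + (11 + (6 - 20/5)²)*8 = 2551 + (11 + (6 - 20*⅕)²)*8 = 2551 + (11 + (6 - 4)²)*8 = 2551 + (11 + 2²)*8 = 2551 + (11 + 4)*8 = 2551 + 15*8 = 2551 + 120 = 2671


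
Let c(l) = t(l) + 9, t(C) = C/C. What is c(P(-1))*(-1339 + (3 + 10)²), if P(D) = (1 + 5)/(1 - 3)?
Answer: -11700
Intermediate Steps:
t(C) = 1
P(D) = -3 (P(D) = 6/(-2) = 6*(-½) = -3)
c(l) = 10 (c(l) = 1 + 9 = 10)
c(P(-1))*(-1339 + (3 + 10)²) = 10*(-1339 + (3 + 10)²) = 10*(-1339 + 13²) = 10*(-1339 + 169) = 10*(-1170) = -11700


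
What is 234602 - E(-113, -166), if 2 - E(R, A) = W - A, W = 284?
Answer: 235050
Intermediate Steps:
E(R, A) = -282 + A (E(R, A) = 2 - (284 - A) = 2 + (-284 + A) = -282 + A)
234602 - E(-113, -166) = 234602 - (-282 - 166) = 234602 - 1*(-448) = 234602 + 448 = 235050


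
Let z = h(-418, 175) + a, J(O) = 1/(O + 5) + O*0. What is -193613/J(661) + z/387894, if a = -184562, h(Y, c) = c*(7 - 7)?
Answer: -25008739992607/193947 ≈ -1.2895e+8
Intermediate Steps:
J(O) = 1/(5 + O) (J(O) = 1/(5 + O) + 0 = 1/(5 + O))
h(Y, c) = 0 (h(Y, c) = c*0 = 0)
z = -184562 (z = 0 - 184562 = -184562)
-193613/J(661) + z/387894 = -193613/(1/(5 + 661)) - 184562/387894 = -193613/(1/666) - 184562*1/387894 = -193613/1/666 - 92281/193947 = -193613*666 - 92281/193947 = -128946258 - 92281/193947 = -25008739992607/193947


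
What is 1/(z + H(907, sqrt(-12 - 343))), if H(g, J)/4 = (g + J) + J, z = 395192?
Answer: 19941/7952870756 - I*sqrt(355)/19882176890 ≈ 2.5074e-6 - 9.4765e-10*I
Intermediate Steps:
H(g, J) = 4*g + 8*J (H(g, J) = 4*((g + J) + J) = 4*((J + g) + J) = 4*(g + 2*J) = 4*g + 8*J)
1/(z + H(907, sqrt(-12 - 343))) = 1/(395192 + (4*907 + 8*sqrt(-12 - 343))) = 1/(395192 + (3628 + 8*sqrt(-355))) = 1/(395192 + (3628 + 8*(I*sqrt(355)))) = 1/(395192 + (3628 + 8*I*sqrt(355))) = 1/(398820 + 8*I*sqrt(355))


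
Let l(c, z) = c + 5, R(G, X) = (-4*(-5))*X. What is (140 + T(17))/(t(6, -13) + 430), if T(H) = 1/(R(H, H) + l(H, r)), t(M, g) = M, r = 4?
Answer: 50681/157832 ≈ 0.32111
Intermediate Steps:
R(G, X) = 20*X
l(c, z) = 5 + c
T(H) = 1/(5 + 21*H) (T(H) = 1/(20*H + (5 + H)) = 1/(5 + 21*H))
(140 + T(17))/(t(6, -13) + 430) = (140 + 1/(5 + 21*17))/(6 + 430) = (140 + 1/(5 + 357))/436 = (140 + 1/362)*(1/436) = (50681/362)*(1/436) = 50681/157832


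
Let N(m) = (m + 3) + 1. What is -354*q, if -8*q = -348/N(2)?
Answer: -5133/2 ≈ -2566.5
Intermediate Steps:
N(m) = 4 + m (N(m) = (3 + m) + 1 = 4 + m)
q = 29/4 (q = -(-87)/(2*(4 + 2)) = -(-87)/(2*6) = -⅛*(-58) = 29/4 ≈ 7.2500)
-354*q = -354*29/4 = -5133/2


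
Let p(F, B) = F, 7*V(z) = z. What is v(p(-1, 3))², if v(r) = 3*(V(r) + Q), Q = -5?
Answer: 11664/49 ≈ 238.04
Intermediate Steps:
V(z) = z/7
v(r) = -15 + 3*r/7 (v(r) = 3*(r/7 - 5) = 3*(-5 + r/7) = -15 + 3*r/7)
v(p(-1, 3))² = (-15 + (3/7)*(-1))² = (-15 - 3/7)² = (-108/7)² = 11664/49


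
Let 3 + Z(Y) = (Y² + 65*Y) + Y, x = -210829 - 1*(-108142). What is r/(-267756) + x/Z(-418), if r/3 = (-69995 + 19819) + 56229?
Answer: -10055616173/13131914516 ≈ -0.76574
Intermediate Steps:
x = -102687 (x = -210829 + 108142 = -102687)
Z(Y) = -3 + Y² + 66*Y (Z(Y) = -3 + ((Y² + 65*Y) + Y) = -3 + (Y² + 66*Y) = -3 + Y² + 66*Y)
r = 18159 (r = 3*((-69995 + 19819) + 56229) = 3*(-50176 + 56229) = 3*6053 = 18159)
r/(-267756) + x/Z(-418) = 18159/(-267756) - 102687/(-3 + (-418)² + 66*(-418)) = 18159*(-1/267756) - 102687/(-3 + 174724 - 27588) = -6053/89252 - 102687/147133 = -10055616173/13131914516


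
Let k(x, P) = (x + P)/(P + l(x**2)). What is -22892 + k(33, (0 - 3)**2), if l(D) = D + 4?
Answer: -12613471/551 ≈ -22892.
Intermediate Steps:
l(D) = 4 + D
k(x, P) = (P + x)/(4 + P + x**2) (k(x, P) = (x + P)/(P + (4 + x**2)) = (P + x)/(4 + P + x**2))
-22892 + k(33, (0 - 3)**2) = -22892 + ((0 - 3)**2 + 33)/(4 + (0 - 3)**2 + 33**2) = -22892 + ((-3)**2 + 33)/(4 + (-3)**2 + 1089) = -22892 + (9 + 33)/(4 + 9 + 1089) = -22892 + 42/1102 = -22892 + (1/1102)*42 = -22892 + 21/551 = -12613471/551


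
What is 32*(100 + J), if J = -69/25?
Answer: 77792/25 ≈ 3111.7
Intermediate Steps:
J = -69/25 (J = -69*1/25 = -69/25 ≈ -2.7600)
32*(100 + J) = 32*(100 - 69/25) = 32*(2431/25) = 77792/25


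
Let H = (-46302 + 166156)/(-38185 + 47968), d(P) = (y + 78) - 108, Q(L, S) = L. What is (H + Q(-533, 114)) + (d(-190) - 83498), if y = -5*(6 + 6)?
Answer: -822835889/9783 ≈ -84109.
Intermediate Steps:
y = -60 (y = -5*12 = -60)
d(P) = -90 (d(P) = (-60 + 78) - 108 = 18 - 108 = -90)
H = 119854/9783 ≈ 12.251
(H + Q(-533, 114)) + (d(-190) - 83498) = (119854/9783 - 533) + (-90 - 83498) = -5094485/9783 - 83588 = -822835889/9783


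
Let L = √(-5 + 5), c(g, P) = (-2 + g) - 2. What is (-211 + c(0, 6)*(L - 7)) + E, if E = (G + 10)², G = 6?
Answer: 73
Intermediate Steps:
c(g, P) = -4 + g
L = 0 (L = √0 = 0)
E = 256 (E = (6 + 10)² = 16² = 256)
(-211 + c(0, 6)*(L - 7)) + E = (-211 + (-4 + 0)*(0 - 7)) + 256 = (-211 - 4*(-7)) + 256 = (-211 + 28) + 256 = -183 + 256 = 73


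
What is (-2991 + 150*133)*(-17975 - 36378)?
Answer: -921772527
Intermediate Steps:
(-2991 + 150*133)*(-17975 - 36378) = (-2991 + 19950)*(-54353) = 16959*(-54353) = -921772527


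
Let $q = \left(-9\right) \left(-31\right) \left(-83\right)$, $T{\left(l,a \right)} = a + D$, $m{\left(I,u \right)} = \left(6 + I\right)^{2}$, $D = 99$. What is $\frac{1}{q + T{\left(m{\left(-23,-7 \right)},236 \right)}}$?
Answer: $- \frac{1}{22822} \approx -4.3817 \cdot 10^{-5}$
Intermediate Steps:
$T{\left(l,a \right)} = 99 + a$ ($T{\left(l,a \right)} = a + 99 = 99 + a$)
$q = -23157$ ($q = 279 \left(-83\right) = -23157$)
$\frac{1}{q + T{\left(m{\left(-23,-7 \right)},236 \right)}} = \frac{1}{-23157 + \left(99 + 236\right)} = \frac{1}{-23157 + 335} = \frac{1}{-22822} = - \frac{1}{22822}$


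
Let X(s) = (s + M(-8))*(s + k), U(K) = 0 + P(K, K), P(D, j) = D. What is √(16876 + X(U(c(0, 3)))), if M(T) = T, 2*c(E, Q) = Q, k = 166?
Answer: √63149/2 ≈ 125.65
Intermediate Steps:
c(E, Q) = Q/2
U(K) = K (U(K) = 0 + K = K)
X(s) = (-8 + s)*(166 + s) (X(s) = (s - 8)*(s + 166) = (-8 + s)*(166 + s))
√(16876 + X(U(c(0, 3)))) = √(16876 + (-1328 + ((½)*3)² + 158*((½)*3))) = √(16876 + (-1328 + (3/2)² + 158*(3/2))) = √(16876 + (-1328 + 9/4 + 237)) = √(16876 - 4355/4) = √(63149/4) = √63149/2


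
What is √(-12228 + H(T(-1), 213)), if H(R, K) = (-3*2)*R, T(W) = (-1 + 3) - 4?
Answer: 2*I*√3054 ≈ 110.53*I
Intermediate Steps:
T(W) = -2 (T(W) = 2 - 4 = -2)
H(R, K) = -6*R
√(-12228 + H(T(-1), 213)) = √(-12228 - 6*(-2)) = √(-12228 + 12) = √(-12216) = 2*I*√3054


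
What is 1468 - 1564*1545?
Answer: -2414912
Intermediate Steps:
1468 - 1564*1545 = 1468 - 2416380 = -2414912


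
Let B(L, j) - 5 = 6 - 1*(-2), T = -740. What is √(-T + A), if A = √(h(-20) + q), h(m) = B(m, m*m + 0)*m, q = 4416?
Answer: √(740 + 2*√1039) ≈ 28.363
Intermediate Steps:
B(L, j) = 13 (B(L, j) = 5 + (6 - 1*(-2)) = 5 + (6 + 2) = 5 + 8 = 13)
h(m) = 13*m
A = 2*√1039 (A = √(13*(-20) + 4416) = √(-260 + 4416) = √4156 = 2*√1039 ≈ 64.467)
√(-T + A) = √(-1*(-740) + 2*√1039) = √(740 + 2*√1039)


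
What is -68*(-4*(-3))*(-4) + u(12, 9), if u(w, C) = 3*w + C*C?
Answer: 3381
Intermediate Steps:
u(w, C) = C² + 3*w (u(w, C) = 3*w + C² = C² + 3*w)
-68*(-4*(-3))*(-4) + u(12, 9) = -68*(-4*(-3))*(-4) + (9² + 3*12) = -816*(-4) + (81 + 36) = -68*(-48) + 117 = 3264 + 117 = 3381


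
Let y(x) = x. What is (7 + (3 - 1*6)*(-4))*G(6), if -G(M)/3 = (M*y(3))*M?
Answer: -6156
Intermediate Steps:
G(M) = -9*M**2 (G(M) = -3*M*3*M = -3*3*M*M = -9*M**2)
(7 + (3 - 1*6)*(-4))*G(6) = (7 + (3 - 1*6)*(-4))*(-9*6**2) = (7 + (3 - 6)*(-4))*(-9*36) = (7 - 3*(-4))*(-324) = (7 + 12)*(-324) = 19*(-324) = -6156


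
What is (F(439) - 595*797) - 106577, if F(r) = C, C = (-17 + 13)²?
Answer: -580776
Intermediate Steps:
C = 16 (C = (-4)² = 16)
F(r) = 16
(F(439) - 595*797) - 106577 = (16 - 595*797) - 106577 = (16 - 474215) - 106577 = -474199 - 106577 = -580776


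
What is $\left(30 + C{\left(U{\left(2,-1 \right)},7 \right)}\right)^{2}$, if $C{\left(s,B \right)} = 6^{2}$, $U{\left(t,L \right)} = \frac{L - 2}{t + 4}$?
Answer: $4356$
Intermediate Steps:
$U{\left(t,L \right)} = \frac{-2 + L}{4 + t}$
$C{\left(s,B \right)} = 36$
$\left(30 + C{\left(U{\left(2,-1 \right)},7 \right)}\right)^{2} = \left(30 + 36\right)^{2} = 66^{2} = 4356$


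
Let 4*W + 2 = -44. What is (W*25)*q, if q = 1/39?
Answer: -575/78 ≈ -7.3718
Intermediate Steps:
W = -23/2 (W = -½ + (¼)*(-44) = -½ - 11 = -23/2 ≈ -11.500)
q = 1/39 ≈ 0.025641
(W*25)*q = -23/2*25*(1/39) = -575/2*1/39 = -575/78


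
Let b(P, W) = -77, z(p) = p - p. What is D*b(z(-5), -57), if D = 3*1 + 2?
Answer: -385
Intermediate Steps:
z(p) = 0
D = 5 (D = 3 + 2 = 5)
D*b(z(-5), -57) = 5*(-77) = -385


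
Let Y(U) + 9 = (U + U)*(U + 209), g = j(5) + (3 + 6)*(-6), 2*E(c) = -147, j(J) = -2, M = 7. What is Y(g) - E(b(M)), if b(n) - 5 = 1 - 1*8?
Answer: -34143/2 ≈ -17072.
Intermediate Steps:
b(n) = -2 (b(n) = 5 + (1 - 1*8) = 5 + (1 - 8) = 5 - 7 = -2)
E(c) = -147/2 (E(c) = (½)*(-147) = -147/2)
g = -56 (g = -2 + (3 + 6)*(-6) = -2 + 9*(-6) = -2 - 54 = -56)
Y(U) = -9 + 2*U*(209 + U) (Y(U) = -9 + (U + U)*(U + 209) = -9 + (2*U)*(209 + U) = -9 + 2*U*(209 + U))
Y(g) - E(b(M)) = (-9 + 2*(-56)² + 418*(-56)) - 1*(-147/2) = (-9 + 2*3136 - 23408) + 147/2 = (-9 + 6272 - 23408) + 147/2 = -17145 + 147/2 = -34143/2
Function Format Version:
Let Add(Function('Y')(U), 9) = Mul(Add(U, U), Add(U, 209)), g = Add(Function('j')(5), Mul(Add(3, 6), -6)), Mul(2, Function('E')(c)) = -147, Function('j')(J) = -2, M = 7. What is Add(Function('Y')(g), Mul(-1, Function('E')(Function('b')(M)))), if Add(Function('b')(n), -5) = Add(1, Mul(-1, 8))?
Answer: Rational(-34143, 2) ≈ -17072.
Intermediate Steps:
Function('b')(n) = -2 (Function('b')(n) = Add(5, Add(1, Mul(-1, 8))) = Add(5, Add(1, -8)) = Add(5, -7) = -2)
Function('E')(c) = Rational(-147, 2) (Function('E')(c) = Mul(Rational(1, 2), -147) = Rational(-147, 2))
g = -56 (g = Add(-2, Mul(Add(3, 6), -6)) = Add(-2, Mul(9, -6)) = Add(-2, -54) = -56)
Function('Y')(U) = Add(-9, Mul(2, U, Add(209, U))) (Function('Y')(U) = Add(-9, Mul(Add(U, U), Add(U, 209))) = Add(-9, Mul(Mul(2, U), Add(209, U))) = Add(-9, Mul(2, U, Add(209, U))))
Add(Function('Y')(g), Mul(-1, Function('E')(Function('b')(M)))) = Add(Add(-9, Mul(2, Pow(-56, 2)), Mul(418, -56)), Mul(-1, Rational(-147, 2))) = Add(Add(-9, Mul(2, 3136), -23408), Rational(147, 2)) = Add(Add(-9, 6272, -23408), Rational(147, 2)) = Add(-17145, Rational(147, 2)) = Rational(-34143, 2)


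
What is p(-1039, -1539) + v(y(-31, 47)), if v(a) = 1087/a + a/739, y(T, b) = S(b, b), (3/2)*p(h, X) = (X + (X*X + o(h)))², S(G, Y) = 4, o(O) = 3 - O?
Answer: 33151762675383239/8868 ≈ 3.7384e+12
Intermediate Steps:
p(h, X) = 2*(3 + X + X² - h)²/3 (p(h, X) = 2*(X + (X*X + (3 - h)))²/3 = 2*(X + (X² + (3 - h)))²/3 = 2*(X + (3 + X² - h))²/3 = 2*(3 + X + X² - h)²/3)
y(T, b) = 4
v(a) = 1087/a + a/739 (v(a) = 1087/a + a*(1/739) = 1087/a + a/739)
p(-1039, -1539) + v(y(-31, 47)) = 2*(3 - 1539 + (-1539)² - 1*(-1039))²/3 + (1087/4 + (1/739)*4) = 2*(3 - 1539 + 2368521 + 1039)²/3 + (1087*(¼) + 4/739) = (⅔)*2368024² + (1087/4 + 4/739) = (⅔)*5607537664576 + 803309/2956 = 11215075329152/3 + 803309/2956 = 33151762675383239/8868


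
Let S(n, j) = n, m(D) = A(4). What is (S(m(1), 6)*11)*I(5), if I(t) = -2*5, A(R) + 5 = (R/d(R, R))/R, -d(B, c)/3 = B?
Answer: 3355/6 ≈ 559.17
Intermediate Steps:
d(B, c) = -3*B
A(R) = -5 - 1/(3*R) (A(R) = -5 + (R/((-3*R)))/R = -5 + (R*(-1/(3*R)))/R = -5 - 1/(3*R))
m(D) = -61/12 (m(D) = -5 - 1/3/4 = -5 - 1/3*1/4 = -5 - 1/12 = -61/12)
I(t) = -10
(S(m(1), 6)*11)*I(5) = -61/12*11*(-10) = -671/12*(-10) = 3355/6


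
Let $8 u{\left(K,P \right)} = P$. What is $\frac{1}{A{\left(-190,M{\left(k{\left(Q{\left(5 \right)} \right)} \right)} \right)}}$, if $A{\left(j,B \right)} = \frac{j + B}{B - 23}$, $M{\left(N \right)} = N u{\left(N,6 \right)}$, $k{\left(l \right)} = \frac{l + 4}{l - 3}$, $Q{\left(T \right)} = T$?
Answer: $\frac{157}{1493} \approx 0.10516$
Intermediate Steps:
$u{\left(K,P \right)} = \frac{P}{8}$
$k{\left(l \right)} = \frac{4 + l}{-3 + l}$
$M{\left(N \right)} = \frac{3 N}{4}$ ($M{\left(N \right)} = N \frac{1}{8} \cdot 6 = N \frac{3}{4} = \frac{3 N}{4}$)
$A{\left(j,B \right)} = \frac{B + j}{-23 + B}$
$\frac{1}{A{\left(-190,M{\left(k{\left(Q{\left(5 \right)} \right)} \right)} \right)}} = \frac{1}{\frac{1}{-23 + \frac{3 \frac{4 + 5}{-3 + 5}}{4}} \left(\frac{3 \frac{4 + 5}{-3 + 5}}{4} - 190\right)} = \frac{1}{\frac{1}{-23 + \frac{3 \cdot \frac{1}{2} \cdot 9}{4}} \left(\frac{3 \cdot \frac{1}{2} \cdot 9}{4} - 190\right)} = \frac{1}{\frac{1}{-23 + \frac{3}{4} \cdot \frac{9}{2}} \left(\frac{3}{4} \cdot \frac{9}{2} - 190\right)} = \frac{1}{\frac{1}{-23 + \frac{27}{8}} \left(\frac{27}{8} - 190\right)} = \frac{1}{\frac{1}{- \frac{157}{8}} \left(- \frac{1493}{8}\right)} = \frac{1}{\left(- \frac{8}{157}\right) \left(- \frac{1493}{8}\right)} = \frac{1}{\frac{1493}{157}} = \frac{157}{1493}$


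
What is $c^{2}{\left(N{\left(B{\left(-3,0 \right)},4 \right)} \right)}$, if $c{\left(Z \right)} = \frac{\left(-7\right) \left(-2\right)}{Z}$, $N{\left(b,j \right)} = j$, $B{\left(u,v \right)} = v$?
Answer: $\frac{49}{4} \approx 12.25$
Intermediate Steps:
$c{\left(Z \right)} = \frac{14}{Z}$
$c^{2}{\left(N{\left(B{\left(-3,0 \right)},4 \right)} \right)} = \left(\frac{14}{4}\right)^{2} = \left(14 \cdot \frac{1}{4}\right)^{2} = \left(\frac{7}{2}\right)^{2} = \frac{49}{4}$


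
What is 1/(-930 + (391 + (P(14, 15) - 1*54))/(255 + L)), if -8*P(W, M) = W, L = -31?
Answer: -896/831939 ≈ -0.0010770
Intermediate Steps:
P(W, M) = -W/8
1/(-930 + (391 + (P(14, 15) - 1*54))/(255 + L)) = 1/(-930 + (391 + (-⅛*14 - 1*54))/(255 - 31)) = 1/(-930 + (391 + (-7/4 - 54))/224) = 1/(-930 + (391 - 223/4)*(1/224)) = 1/(-930 + (1341/4)*(1/224)) = 1/(-930 + 1341/896) = 1/(-831939/896) = -896/831939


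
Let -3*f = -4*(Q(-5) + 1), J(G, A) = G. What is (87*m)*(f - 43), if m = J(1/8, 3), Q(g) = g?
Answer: -4205/8 ≈ -525.63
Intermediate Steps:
m = ⅛ (m = 1/8 = ⅛ ≈ 0.12500)
f = -16/3 (f = -(-4)*(-5 + 1)/3 = -(-4)*(-4)/3 = -⅓*16 = -16/3 ≈ -5.3333)
(87*m)*(f - 43) = (87*(⅛))*(-16/3 - 43) = (87/8)*(-145/3) = -4205/8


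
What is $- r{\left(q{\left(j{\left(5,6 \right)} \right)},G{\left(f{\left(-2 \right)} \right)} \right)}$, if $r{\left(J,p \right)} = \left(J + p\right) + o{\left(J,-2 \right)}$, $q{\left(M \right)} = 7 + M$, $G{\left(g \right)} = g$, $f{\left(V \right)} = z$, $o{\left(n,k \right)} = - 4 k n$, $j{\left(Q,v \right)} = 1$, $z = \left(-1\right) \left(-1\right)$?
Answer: $-73$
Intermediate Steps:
$z = 1$
$o{\left(n,k \right)} = - 4 k n$
$f{\left(V \right)} = 1$
$r{\left(J,p \right)} = p + 9 J$ ($r{\left(J,p \right)} = \left(J + p\right) - - 8 J = \left(J + p\right) + 8 J = p + 9 J$)
$- r{\left(q{\left(j{\left(5,6 \right)} \right)},G{\left(f{\left(-2 \right)} \right)} \right)} = - (1 + 9 \left(7 + 1\right)) = - (1 + 9 \cdot 8) = - (1 + 72) = \left(-1\right) 73 = -73$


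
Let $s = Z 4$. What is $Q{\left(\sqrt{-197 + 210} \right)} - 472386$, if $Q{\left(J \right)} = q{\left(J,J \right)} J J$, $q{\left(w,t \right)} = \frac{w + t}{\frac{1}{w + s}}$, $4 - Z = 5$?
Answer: $-472048 - 104 \sqrt{13} \approx -4.7242 \cdot 10^{5}$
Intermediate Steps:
$Z = -1$ ($Z = 4 - 5 = -1$)
$s = -4$ ($s = \left(-1\right) 4 = -4$)
$q{\left(w,t \right)} = \left(-4 + w\right) \left(t + w\right)$ ($q{\left(w,t \right)} = \frac{w + t}{\frac{1}{w - 4}} = \frac{t + w}{\frac{1}{-4 + w}} = \left(t + w\right) \left(-4 + w\right) = \left(-4 + w\right) \left(t + w\right)$)
$Q{\left(J \right)} = J^{2} \left(- 8 J + 2 J^{2}\right)$ ($Q{\left(J \right)} = \left(J^{2} - 4 J - 4 J + J J\right) J J = \left(J^{2} - 4 J - 4 J + J^{2}\right) J J = \left(- 8 J + 2 J^{2}\right) J J = J \left(- 8 J + 2 J^{2}\right) J = J^{2} \left(- 8 J + 2 J^{2}\right)$)
$Q{\left(\sqrt{-197 + 210} \right)} - 472386 = 2 \left(\sqrt{-197 + 210}\right)^{3} \left(-4 + \sqrt{-197 + 210}\right) - 472386 = 2 \left(\sqrt{13}\right)^{3} \left(-4 + \sqrt{13}\right) - 472386 = 2 \cdot 13 \sqrt{13} \left(-4 + \sqrt{13}\right) - 472386 = 26 \sqrt{13} \left(-4 + \sqrt{13}\right) - 472386 = -472386 + 26 \sqrt{13} \left(-4 + \sqrt{13}\right)$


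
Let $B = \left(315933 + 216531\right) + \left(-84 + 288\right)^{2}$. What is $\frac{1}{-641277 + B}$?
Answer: $- \frac{1}{67197} \approx -1.4882 \cdot 10^{-5}$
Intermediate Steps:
$B = 574080$ ($B = 532464 + 204^{2} = 532464 + 41616 = 574080$)
$\frac{1}{-641277 + B} = \frac{1}{-641277 + 574080} = \frac{1}{-67197} = - \frac{1}{67197}$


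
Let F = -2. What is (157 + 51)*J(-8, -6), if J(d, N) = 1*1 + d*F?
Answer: 3536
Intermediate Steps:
J(d, N) = 1 - 2*d (J(d, N) = 1*1 + d*(-2) = 1 - 2*d)
(157 + 51)*J(-8, -6) = (157 + 51)*(1 - 2*(-8)) = 208*(1 + 16) = 208*17 = 3536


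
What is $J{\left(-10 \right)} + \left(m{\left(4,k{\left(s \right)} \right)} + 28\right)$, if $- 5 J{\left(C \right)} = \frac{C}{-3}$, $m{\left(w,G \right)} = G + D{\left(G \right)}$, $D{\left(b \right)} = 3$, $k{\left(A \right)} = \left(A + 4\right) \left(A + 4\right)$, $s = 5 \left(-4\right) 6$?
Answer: $\frac{40459}{3} \approx 13486.0$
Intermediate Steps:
$s = -120$ ($s = \left(-20\right) 6 = -120$)
$k{\left(A \right)} = \left(4 + A\right)^{2}$ ($k{\left(A \right)} = \left(4 + A\right) \left(4 + A\right) = \left(4 + A\right)^{2}$)
$m{\left(w,G \right)} = 3 + G$ ($m{\left(w,G \right)} = G + 3 = 3 + G$)
$J{\left(C \right)} = \frac{C}{15}$ ($J{\left(C \right)} = - \frac{C \frac{1}{-3}}{5} = - \frac{C \left(- \frac{1}{3}\right)}{5} = - \frac{\left(- \frac{1}{3}\right) C}{5} = \frac{C}{15}$)
$J{\left(-10 \right)} + \left(m{\left(4,k{\left(s \right)} \right)} + 28\right) = \frac{1}{15} \left(-10\right) + \left(\left(3 + \left(4 - 120\right)^{2}\right) + 28\right) = - \frac{2}{3} + \left(\left(3 + \left(-116\right)^{2}\right) + 28\right) = - \frac{2}{3} + \left(\left(3 + 13456\right) + 28\right) = - \frac{2}{3} + \left(13459 + 28\right) = - \frac{2}{3} + 13487 = \frac{40459}{3}$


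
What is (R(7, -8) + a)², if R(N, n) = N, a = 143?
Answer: 22500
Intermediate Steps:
(R(7, -8) + a)² = (7 + 143)² = 150² = 22500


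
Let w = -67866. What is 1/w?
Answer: -1/67866 ≈ -1.4735e-5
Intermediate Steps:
1/w = 1/(-67866) = -1/67866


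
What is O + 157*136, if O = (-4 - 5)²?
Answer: 21433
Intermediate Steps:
O = 81 (O = (-9)² = 81)
O + 157*136 = 81 + 157*136 = 81 + 21352 = 21433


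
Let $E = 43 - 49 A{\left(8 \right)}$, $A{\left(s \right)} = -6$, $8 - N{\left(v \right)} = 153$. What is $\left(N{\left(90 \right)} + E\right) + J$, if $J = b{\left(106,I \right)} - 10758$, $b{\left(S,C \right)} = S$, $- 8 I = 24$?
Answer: $-10460$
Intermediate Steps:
$I = -3$ ($I = \left(- \frac{1}{8}\right) 24 = -3$)
$N{\left(v \right)} = -145$ ($N{\left(v \right)} = 8 - 153 = -145$)
$J = -10652$ ($J = 106 - 10758 = -10652$)
$E = 337$ ($E = 43 - -294 = 43 + 294 = 337$)
$\left(N{\left(90 \right)} + E\right) + J = \left(-145 + 337\right) - 10652 = 192 - 10652 = -10460$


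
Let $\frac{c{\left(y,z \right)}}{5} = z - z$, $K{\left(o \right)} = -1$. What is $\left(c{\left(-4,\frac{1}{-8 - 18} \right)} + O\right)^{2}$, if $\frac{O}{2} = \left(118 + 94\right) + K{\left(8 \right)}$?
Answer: $178084$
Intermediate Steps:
$c{\left(y,z \right)} = 0$ ($c{\left(y,z \right)} = 5 \left(z - z\right) = 5 \cdot 0 = 0$)
$O = 422$ ($O = 2 \left(\left(118 + 94\right) - 1\right) = 2 \left(212 - 1\right) = 2 \cdot 211 = 422$)
$\left(c{\left(-4,\frac{1}{-8 - 18} \right)} + O\right)^{2} = \left(0 + 422\right)^{2} = 422^{2} = 178084$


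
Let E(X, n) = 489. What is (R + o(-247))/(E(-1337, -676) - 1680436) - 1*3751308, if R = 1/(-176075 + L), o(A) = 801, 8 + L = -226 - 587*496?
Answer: -2945938577594259896/785309704567 ≈ -3.7513e+6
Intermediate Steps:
L = -291386 (L = -8 + (-226 - 587*496) = -8 + (-226 - 291152) = -8 - 291378 = -291386)
R = -1/467461 (R = 1/(-176075 - 291386) = 1/(-467461) = -1/467461 ≈ -2.1392e-6)
(R + o(-247))/(E(-1337, -676) - 1680436) - 1*3751308 = (-1/467461 + 801)/(489 - 1680436) - 1*3751308 = (374436260/467461)/(-1679947) - 3751308 = (374436260/467461)*(-1/1679947) - 3751308 = -374436260/785309704567 - 3751308 = -2945938577594259896/785309704567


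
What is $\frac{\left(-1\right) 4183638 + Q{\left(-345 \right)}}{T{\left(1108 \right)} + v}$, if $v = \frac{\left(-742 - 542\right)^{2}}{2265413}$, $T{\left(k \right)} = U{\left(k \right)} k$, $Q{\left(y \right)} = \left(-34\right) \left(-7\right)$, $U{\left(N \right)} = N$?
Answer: $- \frac{1184641093025}{347645954236} \approx -3.4076$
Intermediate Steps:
$Q{\left(y \right)} = 238$
$T{\left(k \right)} = k^{2}$ ($T{\left(k \right)} = k k = k^{2}$)
$v = \frac{1648656}{2265413}$ ($v = \left(-1284\right)^{2} \cdot \frac{1}{2265413} = 1648656 \cdot \frac{1}{2265413} = \frac{1648656}{2265413} \approx 0.72775$)
$\frac{\left(-1\right) 4183638 + Q{\left(-345 \right)}}{T{\left(1108 \right)} + v} = \frac{\left(-1\right) 4183638 + 238}{1108^{2} + \frac{1648656}{2265413}} = \frac{-4183638 + 238}{1227664 + \frac{1648656}{2265413}} = - \frac{4183400}{\frac{2781167633888}{2265413}} = \left(-4183400\right) \frac{2265413}{2781167633888} = - \frac{1184641093025}{347645954236}$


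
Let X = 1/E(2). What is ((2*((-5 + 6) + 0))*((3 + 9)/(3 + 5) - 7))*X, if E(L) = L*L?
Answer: -11/4 ≈ -2.7500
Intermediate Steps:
E(L) = L²
X = ¼ (X = 1/(2²) = 1/4 = ¼ ≈ 0.25000)
((2*((-5 + 6) + 0))*((3 + 9)/(3 + 5) - 7))*X = ((2*((-5 + 6) + 0))*((3 + 9)/(3 + 5) - 7))*(¼) = ((2*(1 + 0))*(12/8 - 7))*(¼) = ((2*1)*(12*(⅛) - 7))*(¼) = (2*(3/2 - 7))*(¼) = (2*(-11/2))*(¼) = -11*¼ = -11/4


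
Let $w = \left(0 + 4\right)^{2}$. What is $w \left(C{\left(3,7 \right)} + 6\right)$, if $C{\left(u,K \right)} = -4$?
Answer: $32$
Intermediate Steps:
$w = 16$ ($w = 4^{2} = 16$)
$w \left(C{\left(3,7 \right)} + 6\right) = 16 \left(-4 + 6\right) = 16 \cdot 2 = 32$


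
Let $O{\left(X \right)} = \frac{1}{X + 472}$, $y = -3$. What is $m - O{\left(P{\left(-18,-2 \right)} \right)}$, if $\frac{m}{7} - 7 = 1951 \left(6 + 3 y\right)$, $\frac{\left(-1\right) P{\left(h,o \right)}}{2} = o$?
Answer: $- \frac{19478873}{476} \approx -40922.0$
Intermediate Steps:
$P{\left(h,o \right)} = - 2 o$
$O{\left(X \right)} = \frac{1}{472 + X}$
$m = -40922$ ($m = 49 + 7 \cdot 1951 \left(6 + 3 \left(-3\right)\right) = 49 + 7 \cdot 1951 \left(6 - 9\right) = 49 + 7 \cdot 1951 \left(-3\right) = 49 + 7 \left(-5853\right) = 49 - 40971 = -40922$)
$m - O{\left(P{\left(-18,-2 \right)} \right)} = -40922 - \frac{1}{472 - -4} = -40922 - \frac{1}{472 + 4} = -40922 - \frac{1}{476} = - \frac{19478873}{476}$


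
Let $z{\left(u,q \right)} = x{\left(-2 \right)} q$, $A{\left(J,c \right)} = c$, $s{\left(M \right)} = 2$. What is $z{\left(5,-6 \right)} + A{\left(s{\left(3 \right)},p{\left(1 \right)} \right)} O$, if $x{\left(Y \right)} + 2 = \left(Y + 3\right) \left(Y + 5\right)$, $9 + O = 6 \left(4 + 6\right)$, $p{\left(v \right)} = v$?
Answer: $45$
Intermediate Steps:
$O = 51$ ($O = -9 + 6 \left(4 + 6\right) = -9 + 6 \cdot 10 = -9 + 60 = 51$)
$x{\left(Y \right)} = -2 + \left(3 + Y\right) \left(5 + Y\right)$ ($x{\left(Y \right)} = -2 + \left(Y + 3\right) \left(Y + 5\right) = -2 + \left(3 + Y\right) \left(5 + Y\right)$)
$z{\left(u,q \right)} = q$ ($z{\left(u,q \right)} = \left(13 + \left(-2\right)^{2} + 8 \left(-2\right)\right) q = \left(13 + 4 - 16\right) q = 1 q = q$)
$z{\left(5,-6 \right)} + A{\left(s{\left(3 \right)},p{\left(1 \right)} \right)} O = -6 + 1 \cdot 51 = -6 + 51 = 45$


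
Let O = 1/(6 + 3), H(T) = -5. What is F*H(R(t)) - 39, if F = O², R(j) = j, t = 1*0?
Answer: -3164/81 ≈ -39.062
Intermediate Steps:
t = 0
O = ⅑ (O = 1/9 = ⅑ ≈ 0.11111)
F = 1/81 (F = (⅑)² = 1/81 ≈ 0.012346)
F*H(R(t)) - 39 = (1/81)*(-5) - 39 = -5/81 - 39 = -3164/81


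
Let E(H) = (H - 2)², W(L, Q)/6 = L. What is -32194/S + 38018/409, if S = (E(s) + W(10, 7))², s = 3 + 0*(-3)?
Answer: 128297632/1521889 ≈ 84.302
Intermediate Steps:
W(L, Q) = 6*L
s = 3 (s = 3 + 0 = 3)
E(H) = (-2 + H)²
S = 3721 (S = ((-2 + 3)² + 6*10)² = (1² + 60)² = (1 + 60)² = 61² = 3721)
-32194/S + 38018/409 = -32194/3721 + 38018/409 = 128297632/1521889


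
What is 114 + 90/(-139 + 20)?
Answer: 13476/119 ≈ 113.24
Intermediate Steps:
114 + 90/(-139 + 20) = 114 + 90/(-119) = 114 + 90*(-1/119) = 114 - 90/119 = 13476/119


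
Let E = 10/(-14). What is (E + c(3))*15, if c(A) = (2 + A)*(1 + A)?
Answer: 2025/7 ≈ 289.29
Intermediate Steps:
c(A) = (1 + A)*(2 + A)
E = -5/7 (E = 10*(-1/14) = -5/7 ≈ -0.71429)
(E + c(3))*15 = (-5/7 + (2 + 3**2 + 3*3))*15 = (-5/7 + (2 + 9 + 9))*15 = (-5/7 + 20)*15 = (135/7)*15 = 2025/7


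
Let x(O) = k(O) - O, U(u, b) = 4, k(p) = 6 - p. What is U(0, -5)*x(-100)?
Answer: 824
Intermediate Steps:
x(O) = 6 - 2*O (x(O) = (6 - O) - O = 6 - 2*O)
U(0, -5)*x(-100) = 4*(6 - 2*(-100)) = 4*(6 + 200) = 4*206 = 824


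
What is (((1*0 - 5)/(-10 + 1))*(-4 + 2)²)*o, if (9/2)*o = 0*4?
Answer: 0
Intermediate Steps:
o = 0 (o = 2*(0*4)/9 = (2/9)*0 = 0)
(((1*0 - 5)/(-10 + 1))*(-4 + 2)²)*o = (((1*0 - 5)/(-10 + 1))*(-4 + 2)²)*0 = (((0 - 5)/(-9))*(-2)²)*0 = (-5*(-⅑)*4)*0 = ((5/9)*4)*0 = (20/9)*0 = 0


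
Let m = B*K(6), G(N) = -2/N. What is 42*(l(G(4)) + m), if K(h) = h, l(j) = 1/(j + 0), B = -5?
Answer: -1344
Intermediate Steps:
l(j) = 1/j
m = -30 (m = -5*6 = -30)
42*(l(G(4)) + m) = 42*(1/(-2/4) - 30) = 42*(1/(-2*1/4) - 30) = 42*(1/(-1/2) - 30) = 42*(-2 - 30) = 42*(-32) = -1344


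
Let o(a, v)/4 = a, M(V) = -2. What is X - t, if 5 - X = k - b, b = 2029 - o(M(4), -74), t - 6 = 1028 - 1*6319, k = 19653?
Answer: -12326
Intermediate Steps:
o(a, v) = 4*a
t = -5285 (t = 6 + (1028 - 1*6319) = 6 + (1028 - 6319) = 6 - 5291 = -5285)
b = 2037 (b = 2029 - 4*(-2) = 2029 - 1*(-8) = 2029 + 8 = 2037)
X = -17611 (X = 5 - (19653 - 1*2037) = 5 - (19653 - 2037) = 5 - 1*17616 = 5 - 17616 = -17611)
X - t = -17611 - 1*(-5285) = -17611 + 5285 = -12326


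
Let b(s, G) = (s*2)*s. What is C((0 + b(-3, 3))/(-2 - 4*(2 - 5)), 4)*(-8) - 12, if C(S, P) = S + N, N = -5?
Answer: 68/5 ≈ 13.600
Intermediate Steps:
b(s, G) = 2*s² (b(s, G) = (2*s)*s = 2*s²)
C(S, P) = -5 + S (C(S, P) = S - 5 = -5 + S)
C((0 + b(-3, 3))/(-2 - 4*(2 - 5)), 4)*(-8) - 12 = (-5 + (0 + 2*(-3)²)/(-2 - 4*(2 - 5)))*(-8) - 12 = (-5 + (0 + 2*9)/(-2 - 4*(-3)))*(-8) - 12 = (-5 + (0 + 18)/(-2 + 12))*(-8) - 12 = (-5 + 18/10)*(-8) - 12 = (-5 + 18*(⅒))*(-8) - 12 = (-5 + 9/5)*(-8) - 12 = -16/5*(-8) - 12 = 128/5 - 12 = 68/5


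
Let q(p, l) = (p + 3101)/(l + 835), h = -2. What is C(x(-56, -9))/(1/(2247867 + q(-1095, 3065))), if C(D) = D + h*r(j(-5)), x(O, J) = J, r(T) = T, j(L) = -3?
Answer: -4383341653/650 ≈ -6.7436e+6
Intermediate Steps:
q(p, l) = (3101 + p)/(835 + l)
C(D) = 6 + D (C(D) = D - 2*(-3) = D + 6 = 6 + D)
C(x(-56, -9))/(1/(2247867 + q(-1095, 3065))) = (6 - 9)/(1/(2247867 + (3101 - 1095)/(835 + 3065))) = -3/(1/(2247867 + 2006/3900)) = -3/(1/(2247867 + (1/3900)*2006)) = -3/(1/(2247867 + 1003/1950)) = -3/(1/(4383341653/1950)) = -3/1950/4383341653 = -3*4383341653/1950 = -4383341653/650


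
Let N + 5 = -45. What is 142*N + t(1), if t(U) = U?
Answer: -7099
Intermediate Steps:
N = -50 (N = -5 - 45 = -50)
142*N + t(1) = 142*(-50) + 1 = -7100 + 1 = -7099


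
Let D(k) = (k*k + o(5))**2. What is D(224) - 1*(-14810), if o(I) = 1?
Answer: 2517746139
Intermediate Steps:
D(k) = (1 + k**2)**2 (D(k) = (k*k + 1)**2 = (k**2 + 1)**2 = (1 + k**2)**2)
D(224) - 1*(-14810) = (1 + 224**2)**2 - 1*(-14810) = (1 + 50176)**2 + 14810 = 50177**2 + 14810 = 2517731329 + 14810 = 2517746139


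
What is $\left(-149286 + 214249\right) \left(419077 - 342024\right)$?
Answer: $5005594039$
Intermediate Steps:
$\left(-149286 + 214249\right) \left(419077 - 342024\right) = 64963 \cdot 77053 = 5005594039$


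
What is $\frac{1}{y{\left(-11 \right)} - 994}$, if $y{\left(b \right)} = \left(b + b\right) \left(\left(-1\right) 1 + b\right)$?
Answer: $- \frac{1}{730} \approx -0.0013699$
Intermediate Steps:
$y{\left(b \right)} = 2 b \left(-1 + b\right)$
$\frac{1}{y{\left(-11 \right)} - 994} = \frac{1}{2 \left(-11\right) \left(-1 - 11\right) - 994} = \frac{1}{2 \left(-11\right) \left(-12\right) - 994} = \frac{1}{264 - 994} = \frac{1}{-730} = - \frac{1}{730}$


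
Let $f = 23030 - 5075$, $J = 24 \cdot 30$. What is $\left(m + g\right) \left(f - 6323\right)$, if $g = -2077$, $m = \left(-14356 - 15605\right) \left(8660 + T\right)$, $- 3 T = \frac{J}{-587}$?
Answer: $- \frac{1771701983131088}{587} \approx -3.0182 \cdot 10^{12}$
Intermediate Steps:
$J = 720$
$T = \frac{240}{587}$ ($T = - \frac{720 \frac{1}{-587}}{3} = - \frac{720 \left(- \frac{1}{587}\right)}{3} = \left(- \frac{1}{3}\right) \left(- \frac{720}{587}\right) = \frac{240}{587} \approx 0.40886$)
$m = - \frac{152311537260}{587}$ ($m = \left(-14356 - 15605\right) \left(8660 + \frac{240}{587}\right) = \left(-29961\right) \frac{5083660}{587} = - \frac{152311537260}{587} \approx -2.5947 \cdot 10^{8}$)
$f = 17955$
$\left(m + g\right) \left(f - 6323\right) = \left(- \frac{152311537260}{587} - 2077\right) \left(17955 - 6323\right) = \left(- \frac{152312756459}{587}\right) 11632 = - \frac{1771701983131088}{587}$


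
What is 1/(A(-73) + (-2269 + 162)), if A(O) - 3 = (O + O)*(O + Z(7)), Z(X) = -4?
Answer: 1/9138 ≈ 0.00010943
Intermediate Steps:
A(O) = 3 + 2*O*(-4 + O) (A(O) = 3 + (O + O)*(O - 4) = 3 + (2*O)*(-4 + O) = 3 + 2*O*(-4 + O))
1/(A(-73) + (-2269 + 162)) = 1/((3 - 8*(-73) + 2*(-73)**2) + (-2269 + 162)) = 1/((3 + 584 + 2*5329) - 2107) = 1/((3 + 584 + 10658) - 2107) = 1/(11245 - 2107) = 1/9138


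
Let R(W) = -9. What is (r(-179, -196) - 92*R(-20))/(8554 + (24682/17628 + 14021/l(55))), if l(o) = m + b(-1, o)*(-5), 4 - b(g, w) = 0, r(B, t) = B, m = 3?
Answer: 8840442/105303905 ≈ 0.083952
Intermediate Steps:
b(g, w) = 4 (b(g, w) = 4 - 1*0 = 4 + 0 = 4)
l(o) = -17 (l(o) = 3 + 4*(-5) = 3 - 20 = -17)
(r(-179, -196) - 92*R(-20))/(8554 + (24682/17628 + 14021/l(55))) = (-179 - 92*(-9))/(8554 + (24682/17628 + 14021/(-17))) = (-179 + 828)/(8554 + (24682*(1/17628) + 14021*(-1/17))) = 649/(8554 + (12341/8814 - 14021/17)) = 649/(8554 - 123371297/149838) = 649/(1158342955/149838) = 649*(149838/1158342955) = 8840442/105303905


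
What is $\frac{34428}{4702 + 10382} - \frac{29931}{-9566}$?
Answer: $\frac{65068121}{12024462} \approx 5.4113$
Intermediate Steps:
$\frac{34428}{4702 + 10382} - \frac{29931}{-9566} = \frac{34428}{15084} - - \frac{29931}{9566} = 34428 \cdot \frac{1}{15084} + \frac{29931}{9566} = \frac{2869}{1257} + \frac{29931}{9566} = \frac{65068121}{12024462}$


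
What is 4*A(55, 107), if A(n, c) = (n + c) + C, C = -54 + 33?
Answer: 564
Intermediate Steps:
C = -21
A(n, c) = -21 + c + n (A(n, c) = (n + c) - 21 = (c + n) - 21 = -21 + c + n)
4*A(55, 107) = 4*(-21 + 107 + 55) = 4*141 = 564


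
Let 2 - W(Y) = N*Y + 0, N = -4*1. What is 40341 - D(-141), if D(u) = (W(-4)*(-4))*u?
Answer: 48237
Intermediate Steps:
N = -4
W(Y) = 2 + 4*Y (W(Y) = 2 - (-4*Y + 0) = 2 - (-4)*Y = 2 + 4*Y)
D(u) = 56*u (D(u) = ((2 + 4*(-4))*(-4))*u = ((2 - 16)*(-4))*u = (-14*(-4))*u = 56*u)
40341 - D(-141) = 40341 - 56*(-141) = 40341 - 1*(-7896) = 40341 + 7896 = 48237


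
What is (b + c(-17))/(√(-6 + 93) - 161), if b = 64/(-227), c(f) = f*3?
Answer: 1874201/5864318 + 11641*√87/5864318 ≈ 0.33811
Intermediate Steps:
c(f) = 3*f
b = -64/227 (b = 64*(-1/227) = -64/227 ≈ -0.28194)
(b + c(-17))/(√(-6 + 93) - 161) = (-64/227 + 3*(-17))/(√(-6 + 93) - 161) = (-64/227 - 51)/(√87 - 161) = -11641/(227*(-161 + √87))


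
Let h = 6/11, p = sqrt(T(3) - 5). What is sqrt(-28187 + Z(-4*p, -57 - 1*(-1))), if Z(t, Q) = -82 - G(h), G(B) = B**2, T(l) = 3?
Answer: 3*I*sqrt(380065)/11 ≈ 168.13*I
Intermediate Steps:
p = I*sqrt(2) (p = sqrt(3 - 5) = sqrt(-2) = I*sqrt(2) ≈ 1.4142*I)
h = 6/11 (h = 6*(1/11) = 6/11 ≈ 0.54545)
Z(t, Q) = -9958/121 (Z(t, Q) = -82 - (6/11)**2 = -82 - 1*36/121 = -82 - 36/121 = -9958/121)
sqrt(-28187 + Z(-4*p, -57 - 1*(-1))) = sqrt(-28187 - 9958/121) = sqrt(-3420585/121) = 3*I*sqrt(380065)/11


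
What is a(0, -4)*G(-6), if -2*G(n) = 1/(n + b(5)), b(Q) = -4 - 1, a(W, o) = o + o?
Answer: -4/11 ≈ -0.36364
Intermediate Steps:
a(W, o) = 2*o
b(Q) = -5
G(n) = -1/(2*(-5 + n)) (G(n) = -1/(2*(n - 5)) = -1/(2*(-5 + n)))
a(0, -4)*G(-6) = (2*(-4))*(-1/(-10 + 2*(-6))) = -(-8)/(-10 - 12) = -(-8)/(-22) = -(-8)*(-1)/22 = -8*1/22 = -4/11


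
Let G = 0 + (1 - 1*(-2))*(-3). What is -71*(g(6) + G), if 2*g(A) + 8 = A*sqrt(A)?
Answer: 923 - 213*sqrt(6) ≈ 401.26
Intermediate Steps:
G = -9 (G = 0 + (1 + 2)*(-3) = 0 + 3*(-3) = 0 - 9 = -9)
g(A) = -4 + A**(3/2)/2 (g(A) = -4 + (A*sqrt(A))/2 = -4 + A**(3/2)/2)
-71*(g(6) + G) = -71*((-4 + 6**(3/2)/2) - 9) = -71*((-4 + (6*sqrt(6))/2) - 9) = -71*((-4 + 3*sqrt(6)) - 9) = -71*(-13 + 3*sqrt(6)) = 923 - 213*sqrt(6)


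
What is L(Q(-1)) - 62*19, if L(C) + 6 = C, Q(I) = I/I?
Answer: -1183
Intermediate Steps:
Q(I) = 1
L(C) = -6 + C
L(Q(-1)) - 62*19 = (-6 + 1) - 62*19 = -5 - 1178 = -1183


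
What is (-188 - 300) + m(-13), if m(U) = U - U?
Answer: -488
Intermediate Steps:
m(U) = 0
(-188 - 300) + m(-13) = (-188 - 300) + 0 = -488 + 0 = -488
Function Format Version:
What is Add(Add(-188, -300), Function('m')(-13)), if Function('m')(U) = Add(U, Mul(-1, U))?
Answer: -488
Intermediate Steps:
Function('m')(U) = 0
Add(Add(-188, -300), Function('m')(-13)) = Add(Add(-188, -300), 0) = Add(-488, 0) = -488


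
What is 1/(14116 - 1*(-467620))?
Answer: 1/481736 ≈ 2.0758e-6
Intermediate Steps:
1/(14116 - 1*(-467620)) = 1/(14116 + 467620) = 1/481736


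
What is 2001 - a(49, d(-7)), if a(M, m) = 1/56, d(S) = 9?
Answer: 112055/56 ≈ 2001.0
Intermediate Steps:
a(M, m) = 1/56
2001 - a(49, d(-7)) = 2001 - 1*1/56 = 2001 - 1/56 = 112055/56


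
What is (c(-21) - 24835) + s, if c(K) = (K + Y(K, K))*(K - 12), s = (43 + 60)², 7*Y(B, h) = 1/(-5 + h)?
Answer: -2462973/182 ≈ -13533.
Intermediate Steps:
Y(B, h) = 1/(7*(-5 + h))
s = 10609 (s = 103² = 10609)
c(K) = (-12 + K)*(K + 1/(7*(-5 + K))) (c(K) = (K + 1/(7*(-5 + K)))*(K - 12) = (K + 1/(7*(-5 + K)))*(-12 + K) = (-12 + K)*(K + 1/(7*(-5 + K))))
(c(-21) - 24835) + s = ((-12 - 21 + 7*(-21)*(-12 - 21)*(-5 - 21))/(7*(-5 - 21)) - 24835) + 10609 = ((⅐)*(-12 - 21 + 7*(-21)*(-33)*(-26))/(-26) - 24835) + 10609 = ((⅐)*(-1/26)*(-12 - 21 - 126126) - 24835) + 10609 = ((⅐)*(-1/26)*(-126159) - 24835) + 10609 = (126159/182 - 24835) + 10609 = -4393811/182 + 10609 = -2462973/182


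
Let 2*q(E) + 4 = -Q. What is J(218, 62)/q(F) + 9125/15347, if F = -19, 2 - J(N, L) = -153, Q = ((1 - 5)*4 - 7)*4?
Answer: 2780285/675268 ≈ 4.1173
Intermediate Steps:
Q = -92 (Q = (-4*4 - 7)*4 = (-16 - 7)*4 = -23*4 = -92)
J(N, L) = 155 (J(N, L) = 2 - 1*(-153) = 2 + 153 = 155)
q(E) = 44 (q(E) = -2 + (-1*(-92))/2 = -2 + (½)*92 = -2 + 46 = 44)
J(218, 62)/q(F) + 9125/15347 = 155/44 + 9125/15347 = 2780285/675268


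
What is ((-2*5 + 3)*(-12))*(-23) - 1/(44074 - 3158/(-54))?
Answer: -2302126791/1191577 ≈ -1932.0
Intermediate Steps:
((-2*5 + 3)*(-12))*(-23) - 1/(44074 - 3158/(-54)) = ((-10 + 3)*(-12))*(-23) - 1/(44074 - 3158*(-1/54)) = -7*(-12)*(-23) - 1/(44074 + 1579/27) = 84*(-23) - 1/1191577/27 = -1932 - 1*27/1191577 = -1932 - 27/1191577 = -2302126791/1191577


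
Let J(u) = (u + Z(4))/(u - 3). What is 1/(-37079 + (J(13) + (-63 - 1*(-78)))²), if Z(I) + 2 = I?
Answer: -4/147227 ≈ -2.7169e-5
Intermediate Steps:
Z(I) = -2 + I
J(u) = (2 + u)/(-3 + u) (J(u) = (u + (-2 + 4))/(u - 3) = (u + 2)/(-3 + u) = (2 + u)/(-3 + u))
1/(-37079 + (J(13) + (-63 - 1*(-78)))²) = 1/(-37079 + ((2 + 13)/(-3 + 13) + (-63 - 1*(-78)))²) = 1/(-37079 + (15/10 + (-63 + 78))²) = 1/(-37079 + ((⅒)*15 + 15)²) = 1/(-37079 + (3/2 + 15)²) = 1/(-37079 + (33/2)²) = 1/(-37079 + 1089/4) = 1/(-147227/4) = -4/147227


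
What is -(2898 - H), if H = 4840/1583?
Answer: -4582694/1583 ≈ -2894.9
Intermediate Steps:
H = 4840/1583 (H = 4840*(1/1583) = 4840/1583 ≈ 3.0575)
-(2898 - H) = -(2898 - 1*4840/1583) = -(2898 - 4840/1583) = -1*4582694/1583 = -4582694/1583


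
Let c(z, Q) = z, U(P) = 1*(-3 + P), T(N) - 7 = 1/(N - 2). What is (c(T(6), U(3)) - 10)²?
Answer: 121/16 ≈ 7.5625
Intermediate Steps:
T(N) = 7 + 1/(-2 + N) (T(N) = 7 + 1/(N - 2) = 7 + 1/(-2 + N))
U(P) = -3 + P
(c(T(6), U(3)) - 10)² = ((-13 + 7*6)/(-2 + 6) - 10)² = ((-13 + 42)/4 - 10)² = ((¼)*29 - 10)² = (29/4 - 10)² = (-11/4)² = 121/16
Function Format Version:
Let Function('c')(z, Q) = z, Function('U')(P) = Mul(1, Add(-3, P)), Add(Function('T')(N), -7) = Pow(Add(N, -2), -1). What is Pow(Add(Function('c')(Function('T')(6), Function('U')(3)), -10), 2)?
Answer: Rational(121, 16) ≈ 7.5625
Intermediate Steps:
Function('T')(N) = Add(7, Pow(Add(-2, N), -1)) (Function('T')(N) = Add(7, Pow(Add(N, -2), -1)) = Add(7, Pow(Add(-2, N), -1)))
Function('U')(P) = Add(-3, P)
Pow(Add(Function('c')(Function('T')(6), Function('U')(3)), -10), 2) = Pow(Add(Mul(Pow(Add(-2, 6), -1), Add(-13, Mul(7, 6))), -10), 2) = Pow(Add(Mul(Pow(4, -1), Add(-13, 42)), -10), 2) = Pow(Add(Mul(Rational(1, 4), 29), -10), 2) = Pow(Add(Rational(29, 4), -10), 2) = Pow(Rational(-11, 4), 2) = Rational(121, 16)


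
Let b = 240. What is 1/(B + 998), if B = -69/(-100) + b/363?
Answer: 12100/12092149 ≈ 0.0010006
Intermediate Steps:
B = 16349/12100 (B = -69/(-100) + 240/363 = -69*(-1/100) + 240*(1/363) = 69/100 + 80/121 = 16349/12100 ≈ 1.3512)
1/(B + 998) = 1/(16349/12100 + 998) = 1/(12092149/12100) = 12100/12092149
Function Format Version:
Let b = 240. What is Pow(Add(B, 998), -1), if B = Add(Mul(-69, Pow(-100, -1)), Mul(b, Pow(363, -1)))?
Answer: Rational(12100, 12092149) ≈ 0.0010006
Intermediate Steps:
B = Rational(16349, 12100) (B = Add(Mul(-69, Pow(-100, -1)), Mul(240, Pow(363, -1))) = Add(Mul(-69, Rational(-1, 100)), Mul(240, Rational(1, 363))) = Add(Rational(69, 100), Rational(80, 121)) = Rational(16349, 12100) ≈ 1.3512)
Pow(Add(B, 998), -1) = Pow(Add(Rational(16349, 12100), 998), -1) = Pow(Rational(12092149, 12100), -1) = Rational(12100, 12092149)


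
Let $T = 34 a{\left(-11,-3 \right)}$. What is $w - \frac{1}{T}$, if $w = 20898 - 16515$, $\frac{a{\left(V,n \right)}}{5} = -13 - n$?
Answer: $\frac{7451101}{1700} \approx 4383.0$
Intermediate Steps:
$a{\left(V,n \right)} = -65 - 5 n$ ($a{\left(V,n \right)} = 5 \left(-13 - n\right) = -65 - 5 n$)
$w = 4383$ ($w = 20898 - 16515 = 4383$)
$T = -1700$ ($T = 34 \left(-65 - -15\right) = 34 \left(-65 + 15\right) = 34 \left(-50\right) = -1700$)
$w - \frac{1}{T} = 4383 - \frac{1}{-1700} = 4383 - - \frac{1}{1700} = 4383 + \frac{1}{1700} = \frac{7451101}{1700}$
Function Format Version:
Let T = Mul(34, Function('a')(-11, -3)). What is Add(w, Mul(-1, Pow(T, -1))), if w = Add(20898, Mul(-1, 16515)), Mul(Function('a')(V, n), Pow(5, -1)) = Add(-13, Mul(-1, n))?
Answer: Rational(7451101, 1700) ≈ 4383.0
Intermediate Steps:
Function('a')(V, n) = Add(-65, Mul(-5, n)) (Function('a')(V, n) = Mul(5, Add(-13, Mul(-1, n))) = Add(-65, Mul(-5, n)))
w = 4383 (w = Add(20898, -16515) = 4383)
T = -1700 (T = Mul(34, Add(-65, Mul(-5, -3))) = Mul(34, Add(-65, 15)) = Mul(34, -50) = -1700)
Add(w, Mul(-1, Pow(T, -1))) = Add(4383, Mul(-1, Pow(-1700, -1))) = Add(4383, Mul(-1, Rational(-1, 1700))) = Add(4383, Rational(1, 1700)) = Rational(7451101, 1700)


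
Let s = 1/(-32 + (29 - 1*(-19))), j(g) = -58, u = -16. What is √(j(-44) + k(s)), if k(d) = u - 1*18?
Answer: 2*I*√23 ≈ 9.5917*I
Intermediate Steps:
s = 1/16 (s = 1/(-32 + (29 + 19)) = 1/(-32 + 48) = 1/16 ≈ 0.062500)
k(d) = -34 (k(d) = -16 - 1*18 = -16 - 18 = -34)
√(j(-44) + k(s)) = √(-58 - 34) = √(-92) = 2*I*√23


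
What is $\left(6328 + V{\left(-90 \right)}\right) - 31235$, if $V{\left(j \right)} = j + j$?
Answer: $-25087$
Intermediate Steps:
$V{\left(j \right)} = 2 j$
$\left(6328 + V{\left(-90 \right)}\right) - 31235 = \left(6328 + 2 \left(-90\right)\right) - 31235 = \left(6328 - 180\right) - 31235 = 6148 - 31235 = -25087$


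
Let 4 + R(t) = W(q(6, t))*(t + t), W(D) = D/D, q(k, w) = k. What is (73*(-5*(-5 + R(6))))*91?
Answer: -99645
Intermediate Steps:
W(D) = 1
R(t) = -4 + 2*t (R(t) = -4 + 1*(t + t) = -4 + 1*(2*t) = -4 + 2*t)
(73*(-5*(-5 + R(6))))*91 = (73*(-5*(-5 + (-4 + 2*6))))*91 = (73*(-5*(-5 + (-4 + 12))))*91 = (73*(-5*(-5 + 8)))*91 = (73*(-5*3))*91 = (73*(-15))*91 = -1095*91 = -99645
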